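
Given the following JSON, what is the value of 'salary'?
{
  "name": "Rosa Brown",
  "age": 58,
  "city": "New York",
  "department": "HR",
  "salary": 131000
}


Looking up field 'salary'
Value: 131000

131000


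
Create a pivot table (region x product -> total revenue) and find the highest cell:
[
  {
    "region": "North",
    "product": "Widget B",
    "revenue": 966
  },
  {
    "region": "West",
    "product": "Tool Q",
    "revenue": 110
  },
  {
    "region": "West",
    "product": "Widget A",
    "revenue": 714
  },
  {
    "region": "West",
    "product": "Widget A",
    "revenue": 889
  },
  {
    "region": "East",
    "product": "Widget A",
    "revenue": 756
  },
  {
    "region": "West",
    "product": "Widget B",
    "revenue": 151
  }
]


Pivot: region (rows) x product (columns) -> total revenue

     Tool Q        Widget A      Widget B    
East             0           756             0  
North            0             0           966  
West           110          1603           151  

Highest: West / Widget A = $1603

West / Widget A = $1603


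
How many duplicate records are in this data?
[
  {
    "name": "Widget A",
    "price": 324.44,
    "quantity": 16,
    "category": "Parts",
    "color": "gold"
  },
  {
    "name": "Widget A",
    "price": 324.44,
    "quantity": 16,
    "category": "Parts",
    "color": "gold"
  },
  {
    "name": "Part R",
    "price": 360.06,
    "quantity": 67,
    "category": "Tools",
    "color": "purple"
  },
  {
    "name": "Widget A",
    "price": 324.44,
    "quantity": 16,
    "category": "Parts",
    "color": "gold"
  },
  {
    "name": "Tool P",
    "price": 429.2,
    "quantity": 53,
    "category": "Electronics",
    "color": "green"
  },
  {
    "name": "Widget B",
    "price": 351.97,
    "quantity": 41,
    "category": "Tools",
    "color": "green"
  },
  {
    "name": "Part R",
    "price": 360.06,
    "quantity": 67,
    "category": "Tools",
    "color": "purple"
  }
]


Checking 7 records for duplicates:

  Row 1: Widget A ($324.44, qty 16)
  Row 2: Widget A ($324.44, qty 16) <-- DUPLICATE
  Row 3: Part R ($360.06, qty 67)
  Row 4: Widget A ($324.44, qty 16) <-- DUPLICATE
  Row 5: Tool P ($429.2, qty 53)
  Row 6: Widget B ($351.97, qty 41)
  Row 7: Part R ($360.06, qty 67) <-- DUPLICATE

Duplicates found: 3
Unique records: 4

3 duplicates, 4 unique


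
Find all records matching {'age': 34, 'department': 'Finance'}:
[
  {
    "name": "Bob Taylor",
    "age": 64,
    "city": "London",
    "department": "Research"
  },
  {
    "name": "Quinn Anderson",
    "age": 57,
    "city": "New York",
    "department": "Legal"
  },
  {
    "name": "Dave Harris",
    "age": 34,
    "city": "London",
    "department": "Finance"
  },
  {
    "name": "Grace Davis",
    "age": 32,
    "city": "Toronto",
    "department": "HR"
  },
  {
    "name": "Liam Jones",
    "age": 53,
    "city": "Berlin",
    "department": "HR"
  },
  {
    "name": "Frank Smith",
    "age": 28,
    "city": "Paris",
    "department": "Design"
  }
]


Search criteria: {'age': 34, 'department': 'Finance'}

Checking 6 records:
  Bob Taylor: {age: 64, department: Research}
  Quinn Anderson: {age: 57, department: Legal}
  Dave Harris: {age: 34, department: Finance} <-- MATCH
  Grace Davis: {age: 32, department: HR}
  Liam Jones: {age: 53, department: HR}
  Frank Smith: {age: 28, department: Design}

Matches: ["Dave Harris"]

["Dave Harris"]


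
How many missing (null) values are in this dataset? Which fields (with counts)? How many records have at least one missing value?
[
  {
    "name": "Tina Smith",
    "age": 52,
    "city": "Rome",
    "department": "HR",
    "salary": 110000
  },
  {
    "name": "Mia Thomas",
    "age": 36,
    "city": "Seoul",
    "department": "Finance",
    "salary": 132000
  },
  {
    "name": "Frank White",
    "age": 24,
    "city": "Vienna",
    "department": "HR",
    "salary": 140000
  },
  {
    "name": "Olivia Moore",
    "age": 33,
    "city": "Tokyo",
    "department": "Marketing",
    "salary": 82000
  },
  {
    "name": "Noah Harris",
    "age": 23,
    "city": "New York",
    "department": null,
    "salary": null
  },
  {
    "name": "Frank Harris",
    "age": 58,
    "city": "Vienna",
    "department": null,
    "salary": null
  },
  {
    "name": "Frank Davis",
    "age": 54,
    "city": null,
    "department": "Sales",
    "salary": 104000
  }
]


Checking for missing (null) values in 7 records:

  Tina Smith: complete
  Mia Thomas: complete
  Frank White: complete
  Olivia Moore: complete
  Noah Harris: department, salary
  Frank Harris: department, salary
  Frank Davis: city

Per field:
  name: 0 missing
  age: 0 missing
  city: 1 missing
  department: 2 missing
  salary: 2 missing

Total missing values: 5
Records with any missing: 3

5 missing values (city: 1, department: 2, salary: 2); 3 incomplete records


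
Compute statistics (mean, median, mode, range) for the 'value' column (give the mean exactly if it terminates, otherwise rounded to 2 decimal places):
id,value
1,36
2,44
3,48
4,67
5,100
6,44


Data: [36, 44, 48, 67, 100, 44]
Count: 6
Sum: 339
Mean: 339/6 = 56.5
Sorted: [36, 44, 44, 48, 67, 100]
Median: 46.0
Mode: 44 (2 times)
Range: 100 - 36 = 64
Min: 36, Max: 100

mean=56.5, median=46.0, mode=44, range=64


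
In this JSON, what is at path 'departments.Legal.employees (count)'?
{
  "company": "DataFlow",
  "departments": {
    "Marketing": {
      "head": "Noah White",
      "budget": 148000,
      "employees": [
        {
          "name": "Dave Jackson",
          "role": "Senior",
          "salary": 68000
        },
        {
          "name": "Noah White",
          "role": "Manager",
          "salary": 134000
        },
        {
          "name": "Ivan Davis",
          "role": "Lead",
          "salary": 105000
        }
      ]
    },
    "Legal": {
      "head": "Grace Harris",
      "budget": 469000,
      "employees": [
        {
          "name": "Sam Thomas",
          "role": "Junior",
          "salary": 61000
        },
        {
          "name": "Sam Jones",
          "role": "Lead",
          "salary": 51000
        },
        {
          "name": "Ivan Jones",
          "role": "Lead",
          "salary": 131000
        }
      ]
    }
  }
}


Path: departments.Legal.employees (count)

Navigate:
  -> departments
  -> Legal
  -> employees (array, length 3)

3


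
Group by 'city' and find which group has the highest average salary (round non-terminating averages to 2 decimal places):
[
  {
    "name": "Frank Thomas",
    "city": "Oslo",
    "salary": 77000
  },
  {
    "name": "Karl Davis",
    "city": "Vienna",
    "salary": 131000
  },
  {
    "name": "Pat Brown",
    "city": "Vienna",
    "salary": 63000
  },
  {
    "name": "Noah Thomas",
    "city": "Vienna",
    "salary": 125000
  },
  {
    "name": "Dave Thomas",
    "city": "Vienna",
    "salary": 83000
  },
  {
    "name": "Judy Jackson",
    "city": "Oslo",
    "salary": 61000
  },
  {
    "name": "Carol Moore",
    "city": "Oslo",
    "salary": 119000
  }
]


Group by: city

Groups:
  Oslo: 3 people, avg salary = 257000/3 ≈ $85666.67
  Vienna: 4 people, avg salary = 402000/4 = $100500

Highest average salary: Vienna ($100500)

Vienna ($100500)


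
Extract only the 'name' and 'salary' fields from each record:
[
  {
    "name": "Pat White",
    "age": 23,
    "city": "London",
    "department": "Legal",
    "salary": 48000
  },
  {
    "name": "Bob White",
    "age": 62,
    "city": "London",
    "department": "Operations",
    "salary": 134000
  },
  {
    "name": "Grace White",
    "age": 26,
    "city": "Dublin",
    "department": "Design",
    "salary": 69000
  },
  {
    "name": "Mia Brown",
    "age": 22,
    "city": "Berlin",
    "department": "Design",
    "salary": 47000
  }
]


Original: 4 records with fields: name, age, city, department, salary
Keep: ['name', 'salary']
Drop: ['age', 'city', 'department']
Result: 4 records, 2 fields each

[
  {
    "name": "Pat White",
    "salary": 48000
  },
  {
    "name": "Bob White",
    "salary": 134000
  },
  {
    "name": "Grace White",
    "salary": 69000
  },
  {
    "name": "Mia Brown",
    "salary": 47000
  }
]


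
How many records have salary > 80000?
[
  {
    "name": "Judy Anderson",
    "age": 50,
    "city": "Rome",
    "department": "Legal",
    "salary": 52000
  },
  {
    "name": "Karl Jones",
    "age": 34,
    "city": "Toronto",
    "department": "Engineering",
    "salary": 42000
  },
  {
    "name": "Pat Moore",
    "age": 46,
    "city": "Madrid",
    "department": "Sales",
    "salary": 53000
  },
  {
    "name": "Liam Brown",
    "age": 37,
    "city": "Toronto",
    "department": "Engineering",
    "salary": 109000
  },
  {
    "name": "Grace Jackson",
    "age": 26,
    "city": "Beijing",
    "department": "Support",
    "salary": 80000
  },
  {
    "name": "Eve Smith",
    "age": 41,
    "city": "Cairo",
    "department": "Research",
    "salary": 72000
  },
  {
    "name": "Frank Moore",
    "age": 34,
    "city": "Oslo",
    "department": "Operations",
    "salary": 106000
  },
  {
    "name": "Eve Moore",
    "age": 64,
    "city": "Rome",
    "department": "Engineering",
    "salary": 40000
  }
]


Data: 8 records
Condition: salary > 80000

Checking each record:
  Judy Anderson: 52000
  Karl Jones: 42000
  Pat Moore: 53000
  Liam Brown: 109000 MATCH
  Grace Jackson: 80000
  Eve Smith: 72000
  Frank Moore: 106000 MATCH
  Eve Moore: 40000

Count: 2

2


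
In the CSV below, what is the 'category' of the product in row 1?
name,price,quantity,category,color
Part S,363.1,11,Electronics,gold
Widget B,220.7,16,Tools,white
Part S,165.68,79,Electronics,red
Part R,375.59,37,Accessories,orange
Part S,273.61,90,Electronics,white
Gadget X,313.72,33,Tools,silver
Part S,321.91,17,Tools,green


Query: Row 1 ('Part S'), column 'category'
Value: Electronics

Electronics


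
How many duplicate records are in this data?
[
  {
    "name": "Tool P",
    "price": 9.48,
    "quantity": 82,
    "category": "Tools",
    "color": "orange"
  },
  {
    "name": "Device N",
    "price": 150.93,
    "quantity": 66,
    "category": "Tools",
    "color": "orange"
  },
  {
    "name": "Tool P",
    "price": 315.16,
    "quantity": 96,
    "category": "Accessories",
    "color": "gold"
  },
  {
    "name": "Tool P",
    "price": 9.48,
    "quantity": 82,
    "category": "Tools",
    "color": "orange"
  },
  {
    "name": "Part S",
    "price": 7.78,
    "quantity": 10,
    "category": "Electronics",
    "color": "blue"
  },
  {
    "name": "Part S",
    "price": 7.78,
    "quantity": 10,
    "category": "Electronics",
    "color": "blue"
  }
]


Checking 6 records for duplicates:

  Row 1: Tool P ($9.48, qty 82)
  Row 2: Device N ($150.93, qty 66)
  Row 3: Tool P ($315.16, qty 96)
  Row 4: Tool P ($9.48, qty 82) <-- DUPLICATE
  Row 5: Part S ($7.78, qty 10)
  Row 6: Part S ($7.78, qty 10) <-- DUPLICATE

Duplicates found: 2
Unique records: 4

2 duplicates, 4 unique


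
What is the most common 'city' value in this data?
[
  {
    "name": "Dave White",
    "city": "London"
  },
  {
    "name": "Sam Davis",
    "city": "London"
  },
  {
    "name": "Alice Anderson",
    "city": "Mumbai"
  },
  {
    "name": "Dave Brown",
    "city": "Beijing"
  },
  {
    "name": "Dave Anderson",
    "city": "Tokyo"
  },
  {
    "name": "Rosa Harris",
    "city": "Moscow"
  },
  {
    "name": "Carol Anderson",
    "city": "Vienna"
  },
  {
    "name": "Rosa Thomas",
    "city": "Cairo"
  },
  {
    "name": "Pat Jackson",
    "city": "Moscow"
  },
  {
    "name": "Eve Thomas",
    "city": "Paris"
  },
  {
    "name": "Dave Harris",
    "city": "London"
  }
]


Counting 'city' values across 11 records:

  London: 3 ###
  Moscow: 2 ##
  Mumbai: 1 #
  Beijing: 1 #
  Tokyo: 1 #
  Vienna: 1 #
  Cairo: 1 #
  Paris: 1 #

Most common: London (3 times)

London (3 times)


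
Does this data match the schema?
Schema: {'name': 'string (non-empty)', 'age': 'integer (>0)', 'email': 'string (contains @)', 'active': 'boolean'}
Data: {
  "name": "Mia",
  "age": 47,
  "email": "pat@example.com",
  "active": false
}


Validating each field against schema:
  name: OK (non-empty string)
  age: OK (positive integer)
  email: OK (string with @)
  active: OK (boolean)

Result: VALID

VALID


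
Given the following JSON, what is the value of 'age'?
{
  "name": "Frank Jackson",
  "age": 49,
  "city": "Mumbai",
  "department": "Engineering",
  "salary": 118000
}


Looking up field 'age'
Value: 49

49


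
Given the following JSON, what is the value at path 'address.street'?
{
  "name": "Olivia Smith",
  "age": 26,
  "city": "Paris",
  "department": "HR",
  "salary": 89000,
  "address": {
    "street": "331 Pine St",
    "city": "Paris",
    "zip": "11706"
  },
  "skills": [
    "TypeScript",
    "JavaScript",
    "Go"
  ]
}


Query: address.street
Path: address -> street
Value: 331 Pine St

331 Pine St


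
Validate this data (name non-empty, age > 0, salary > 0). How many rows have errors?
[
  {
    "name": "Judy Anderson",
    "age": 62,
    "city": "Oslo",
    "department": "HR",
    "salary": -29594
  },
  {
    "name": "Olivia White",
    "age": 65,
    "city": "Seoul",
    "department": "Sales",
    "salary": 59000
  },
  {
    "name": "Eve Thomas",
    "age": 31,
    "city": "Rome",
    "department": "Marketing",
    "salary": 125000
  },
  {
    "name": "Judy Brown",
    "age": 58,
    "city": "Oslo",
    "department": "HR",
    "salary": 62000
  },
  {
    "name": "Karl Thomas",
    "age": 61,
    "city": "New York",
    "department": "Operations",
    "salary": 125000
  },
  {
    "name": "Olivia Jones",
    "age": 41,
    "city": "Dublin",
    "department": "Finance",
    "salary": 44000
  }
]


Validating 6 records:
Rules: name non-empty, age > 0, salary > 0

  Row 1 (Judy Anderson): negative salary: -29594
  Row 2 (Olivia White): OK
  Row 3 (Eve Thomas): OK
  Row 4 (Judy Brown): OK
  Row 5 (Karl Thomas): OK
  Row 6 (Olivia Jones): OK

Total errors: 1

1 errors


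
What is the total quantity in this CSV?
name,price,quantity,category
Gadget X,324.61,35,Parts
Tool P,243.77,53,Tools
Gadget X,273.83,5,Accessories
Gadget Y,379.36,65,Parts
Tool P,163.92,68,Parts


Computing total quantity:
Values: [35, 53, 5, 65, 68]
Sum = 226

226


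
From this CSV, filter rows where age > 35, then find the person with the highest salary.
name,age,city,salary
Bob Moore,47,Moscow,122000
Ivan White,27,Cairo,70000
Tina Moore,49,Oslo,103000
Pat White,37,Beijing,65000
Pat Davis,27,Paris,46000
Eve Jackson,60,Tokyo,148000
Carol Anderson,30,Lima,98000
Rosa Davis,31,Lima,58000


Filter: age > 35
Sort by: salary (descending)

Filtered records (4):
  Eve Jackson, age 60, salary $148000
  Bob Moore, age 47, salary $122000
  Tina Moore, age 49, salary $103000
  Pat White, age 37, salary $65000

Highest salary: Eve Jackson ($148000)

Eve Jackson


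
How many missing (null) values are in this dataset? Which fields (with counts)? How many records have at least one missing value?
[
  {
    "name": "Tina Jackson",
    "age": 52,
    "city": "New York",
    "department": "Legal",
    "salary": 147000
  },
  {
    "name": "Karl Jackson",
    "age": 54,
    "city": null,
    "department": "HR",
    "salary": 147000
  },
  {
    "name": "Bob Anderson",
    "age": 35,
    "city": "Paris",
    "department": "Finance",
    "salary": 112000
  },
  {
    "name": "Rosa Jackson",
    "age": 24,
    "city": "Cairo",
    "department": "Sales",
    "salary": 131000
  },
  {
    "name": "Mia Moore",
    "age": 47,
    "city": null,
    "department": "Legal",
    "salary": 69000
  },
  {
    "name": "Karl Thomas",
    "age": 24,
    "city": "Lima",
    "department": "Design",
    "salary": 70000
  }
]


Checking for missing (null) values in 6 records:

  Tina Jackson: complete
  Karl Jackson: city
  Bob Anderson: complete
  Rosa Jackson: complete
  Mia Moore: city
  Karl Thomas: complete

Per field:
  name: 0 missing
  age: 0 missing
  city: 2 missing
  department: 0 missing
  salary: 0 missing

Total missing values: 2
Records with any missing: 2

2 missing values (city: 2); 2 incomplete records


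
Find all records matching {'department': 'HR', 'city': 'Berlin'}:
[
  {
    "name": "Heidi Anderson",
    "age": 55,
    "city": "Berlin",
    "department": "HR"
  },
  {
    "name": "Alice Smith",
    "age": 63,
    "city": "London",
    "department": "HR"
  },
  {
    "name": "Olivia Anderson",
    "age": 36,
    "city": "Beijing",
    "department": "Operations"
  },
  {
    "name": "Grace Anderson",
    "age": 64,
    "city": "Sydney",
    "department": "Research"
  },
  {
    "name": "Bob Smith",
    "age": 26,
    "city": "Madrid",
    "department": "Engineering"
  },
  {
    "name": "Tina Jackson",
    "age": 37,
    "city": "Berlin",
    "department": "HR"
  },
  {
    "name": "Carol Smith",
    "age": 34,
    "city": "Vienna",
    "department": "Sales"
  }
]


Search criteria: {'department': 'HR', 'city': 'Berlin'}

Checking 7 records:
  Heidi Anderson: {department: HR, city: Berlin} <-- MATCH
  Alice Smith: {department: HR, city: London}
  Olivia Anderson: {department: Operations, city: Beijing}
  Grace Anderson: {department: Research, city: Sydney}
  Bob Smith: {department: Engineering, city: Madrid}
  Tina Jackson: {department: HR, city: Berlin} <-- MATCH
  Carol Smith: {department: Sales, city: Vienna}

Matches: ["Heidi Anderson", "Tina Jackson"]

["Heidi Anderson", "Tina Jackson"]


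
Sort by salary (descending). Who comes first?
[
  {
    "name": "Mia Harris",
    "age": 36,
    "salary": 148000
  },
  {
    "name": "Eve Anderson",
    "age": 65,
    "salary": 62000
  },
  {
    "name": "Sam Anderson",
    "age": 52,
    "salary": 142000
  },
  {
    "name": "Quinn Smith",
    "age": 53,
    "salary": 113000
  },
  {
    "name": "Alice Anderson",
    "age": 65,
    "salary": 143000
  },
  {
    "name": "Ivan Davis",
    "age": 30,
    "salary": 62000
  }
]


Sort by: salary (descending)

Sorted order:
  1. Mia Harris (salary = 148000)
  2. Alice Anderson (salary = 143000)
  3. Sam Anderson (salary = 142000)
  4. Quinn Smith (salary = 113000)
  5. Eve Anderson (salary = 62000)
  6. Ivan Davis (salary = 62000)

First: Mia Harris

Mia Harris


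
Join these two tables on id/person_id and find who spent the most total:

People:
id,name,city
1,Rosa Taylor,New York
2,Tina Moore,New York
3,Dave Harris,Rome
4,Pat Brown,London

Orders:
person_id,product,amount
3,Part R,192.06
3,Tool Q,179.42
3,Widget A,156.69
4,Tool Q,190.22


Join on: people.id = orders.person_id

Joined rows:
  Dave Harris (Rome) bought Part R for $192.06
  Dave Harris (Rome) bought Tool Q for $179.42
  Dave Harris (Rome) bought Widget A for $156.69
  Pat Brown (London) bought Tool Q for $190.22

Total per person:
  Dave Harris: $528.17
  Pat Brown: $190.22

Top spender: Dave Harris ($528.17)

Dave Harris ($528.17)


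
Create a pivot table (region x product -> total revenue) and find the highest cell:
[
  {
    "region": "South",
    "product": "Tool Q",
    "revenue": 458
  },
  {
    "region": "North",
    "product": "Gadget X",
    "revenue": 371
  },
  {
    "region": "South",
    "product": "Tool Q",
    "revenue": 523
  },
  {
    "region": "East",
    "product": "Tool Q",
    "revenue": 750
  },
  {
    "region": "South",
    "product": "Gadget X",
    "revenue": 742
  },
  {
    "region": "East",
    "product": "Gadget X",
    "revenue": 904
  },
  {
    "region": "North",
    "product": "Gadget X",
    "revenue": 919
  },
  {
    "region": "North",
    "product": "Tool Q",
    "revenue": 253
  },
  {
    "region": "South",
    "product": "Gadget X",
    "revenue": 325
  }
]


Pivot: region (rows) x product (columns) -> total revenue

     Gadget X      Tool Q      
East           904           750  
North         1290           253  
South         1067           981  

Highest: North / Gadget X = $1290

North / Gadget X = $1290


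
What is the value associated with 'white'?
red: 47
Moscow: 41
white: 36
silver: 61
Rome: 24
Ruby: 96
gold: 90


Looking up key 'white'
Value: 36

36


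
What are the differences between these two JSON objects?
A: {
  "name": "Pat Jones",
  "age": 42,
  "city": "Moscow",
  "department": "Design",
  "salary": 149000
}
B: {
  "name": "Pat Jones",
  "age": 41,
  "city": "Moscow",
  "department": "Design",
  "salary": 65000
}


Comparing each field (in key order):
  name: same
  age: DIFFERENT
  city: same
  department: same
  salary: DIFFERENT
Differences:
  age: 42 -> 41
  salary: 149000 -> 65000

2 field(s) changed

2 changes: age, salary


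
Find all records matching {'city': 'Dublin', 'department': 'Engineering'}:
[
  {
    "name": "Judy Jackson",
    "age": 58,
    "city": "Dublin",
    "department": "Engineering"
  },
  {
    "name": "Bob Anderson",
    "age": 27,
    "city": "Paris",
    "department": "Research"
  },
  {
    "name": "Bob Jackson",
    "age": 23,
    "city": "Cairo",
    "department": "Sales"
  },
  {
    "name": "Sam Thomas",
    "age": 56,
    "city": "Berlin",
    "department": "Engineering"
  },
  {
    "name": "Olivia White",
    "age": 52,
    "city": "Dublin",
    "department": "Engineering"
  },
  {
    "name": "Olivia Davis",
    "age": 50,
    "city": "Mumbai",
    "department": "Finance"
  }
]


Search criteria: {'city': 'Dublin', 'department': 'Engineering'}

Checking 6 records:
  Judy Jackson: {city: Dublin, department: Engineering} <-- MATCH
  Bob Anderson: {city: Paris, department: Research}
  Bob Jackson: {city: Cairo, department: Sales}
  Sam Thomas: {city: Berlin, department: Engineering}
  Olivia White: {city: Dublin, department: Engineering} <-- MATCH
  Olivia Davis: {city: Mumbai, department: Finance}

Matches: ["Judy Jackson", "Olivia White"]

["Judy Jackson", "Olivia White"]


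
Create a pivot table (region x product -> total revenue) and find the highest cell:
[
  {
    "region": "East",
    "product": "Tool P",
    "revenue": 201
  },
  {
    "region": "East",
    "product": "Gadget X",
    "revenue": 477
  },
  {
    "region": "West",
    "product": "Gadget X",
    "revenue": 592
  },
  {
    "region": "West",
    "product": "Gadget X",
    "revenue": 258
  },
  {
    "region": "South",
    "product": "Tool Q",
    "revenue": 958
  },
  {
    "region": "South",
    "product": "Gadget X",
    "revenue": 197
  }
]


Pivot: region (rows) x product (columns) -> total revenue

     Gadget X      Tool P        Tool Q      
East           477           201             0  
South          197             0           958  
West           850             0             0  

Highest: South / Tool Q = $958

South / Tool Q = $958


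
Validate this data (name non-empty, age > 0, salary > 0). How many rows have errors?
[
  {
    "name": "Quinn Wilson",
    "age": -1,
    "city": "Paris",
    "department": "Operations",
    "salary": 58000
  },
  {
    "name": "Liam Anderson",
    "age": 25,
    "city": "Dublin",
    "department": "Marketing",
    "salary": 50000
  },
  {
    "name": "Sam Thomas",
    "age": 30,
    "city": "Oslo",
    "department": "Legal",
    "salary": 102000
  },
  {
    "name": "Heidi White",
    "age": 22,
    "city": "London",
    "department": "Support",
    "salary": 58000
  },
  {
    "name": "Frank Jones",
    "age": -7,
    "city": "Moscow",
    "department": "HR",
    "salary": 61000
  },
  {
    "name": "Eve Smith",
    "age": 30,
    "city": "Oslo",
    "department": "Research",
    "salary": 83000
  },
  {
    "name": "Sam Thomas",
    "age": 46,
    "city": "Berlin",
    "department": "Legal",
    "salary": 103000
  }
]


Validating 7 records:
Rules: name non-empty, age > 0, salary > 0

  Row 1 (Quinn Wilson): negative age: -1
  Row 2 (Liam Anderson): OK
  Row 3 (Sam Thomas): OK
  Row 4 (Heidi White): OK
  Row 5 (Frank Jones): negative age: -7
  Row 6 (Eve Smith): OK
  Row 7 (Sam Thomas): OK

Total errors: 2

2 errors


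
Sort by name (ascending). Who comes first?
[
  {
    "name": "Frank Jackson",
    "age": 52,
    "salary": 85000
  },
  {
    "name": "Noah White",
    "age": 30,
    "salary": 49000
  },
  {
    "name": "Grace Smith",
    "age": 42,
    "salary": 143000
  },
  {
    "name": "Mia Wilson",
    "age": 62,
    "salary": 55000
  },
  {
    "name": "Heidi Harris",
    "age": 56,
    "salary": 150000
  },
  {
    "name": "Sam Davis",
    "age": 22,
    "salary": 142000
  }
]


Sort by: name (ascending)

Sorted order:
  1. Frank Jackson (name = Frank Jackson)
  2. Grace Smith (name = Grace Smith)
  3. Heidi Harris (name = Heidi Harris)
  4. Mia Wilson (name = Mia Wilson)
  5. Noah White (name = Noah White)
  6. Sam Davis (name = Sam Davis)

First: Frank Jackson

Frank Jackson


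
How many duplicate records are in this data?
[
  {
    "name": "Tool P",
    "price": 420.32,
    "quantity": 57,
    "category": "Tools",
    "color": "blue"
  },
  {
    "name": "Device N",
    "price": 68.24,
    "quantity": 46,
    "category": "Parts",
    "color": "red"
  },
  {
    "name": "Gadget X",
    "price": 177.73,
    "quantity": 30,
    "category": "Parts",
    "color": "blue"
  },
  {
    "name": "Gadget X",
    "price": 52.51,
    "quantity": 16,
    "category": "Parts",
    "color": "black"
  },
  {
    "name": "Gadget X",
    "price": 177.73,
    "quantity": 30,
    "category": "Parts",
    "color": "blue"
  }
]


Checking 5 records for duplicates:

  Row 1: Tool P ($420.32, qty 57)
  Row 2: Device N ($68.24, qty 46)
  Row 3: Gadget X ($177.73, qty 30)
  Row 4: Gadget X ($52.51, qty 16)
  Row 5: Gadget X ($177.73, qty 30) <-- DUPLICATE

Duplicates found: 1
Unique records: 4

1 duplicates, 4 unique


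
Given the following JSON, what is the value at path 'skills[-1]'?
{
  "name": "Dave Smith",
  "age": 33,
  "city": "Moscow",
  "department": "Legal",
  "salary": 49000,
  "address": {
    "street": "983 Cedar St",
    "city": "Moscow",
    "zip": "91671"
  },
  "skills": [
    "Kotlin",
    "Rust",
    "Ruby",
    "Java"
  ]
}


Query: skills[-1]
Path: skills -> last element
Value: Java

Java


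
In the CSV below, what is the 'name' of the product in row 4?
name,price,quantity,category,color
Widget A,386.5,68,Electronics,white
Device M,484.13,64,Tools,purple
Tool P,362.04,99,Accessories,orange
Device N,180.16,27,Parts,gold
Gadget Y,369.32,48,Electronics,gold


Query: Row 4 ('Device N'), column 'name'
Value: Device N

Device N


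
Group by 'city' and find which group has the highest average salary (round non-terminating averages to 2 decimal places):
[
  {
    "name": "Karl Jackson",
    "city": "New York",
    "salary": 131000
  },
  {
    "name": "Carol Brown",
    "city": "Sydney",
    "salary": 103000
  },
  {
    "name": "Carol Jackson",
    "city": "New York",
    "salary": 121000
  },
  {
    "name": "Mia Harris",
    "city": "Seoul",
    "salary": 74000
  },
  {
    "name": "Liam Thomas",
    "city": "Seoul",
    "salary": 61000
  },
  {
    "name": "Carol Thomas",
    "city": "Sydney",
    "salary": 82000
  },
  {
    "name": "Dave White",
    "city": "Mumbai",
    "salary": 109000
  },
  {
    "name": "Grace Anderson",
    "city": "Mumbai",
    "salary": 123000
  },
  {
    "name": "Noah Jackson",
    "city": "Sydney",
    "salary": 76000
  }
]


Group by: city

Groups:
  Mumbai: 2 people, avg salary = 232000/2 = $116000
  New York: 2 people, avg salary = 252000/2 = $126000
  Seoul: 2 people, avg salary = 135000/2 = $67500
  Sydney: 3 people, avg salary = 261000/3 = $87000

Highest average salary: New York ($126000)

New York ($126000)


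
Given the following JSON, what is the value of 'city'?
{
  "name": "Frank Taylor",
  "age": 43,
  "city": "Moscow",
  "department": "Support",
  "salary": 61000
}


Looking up field 'city'
Value: Moscow

Moscow


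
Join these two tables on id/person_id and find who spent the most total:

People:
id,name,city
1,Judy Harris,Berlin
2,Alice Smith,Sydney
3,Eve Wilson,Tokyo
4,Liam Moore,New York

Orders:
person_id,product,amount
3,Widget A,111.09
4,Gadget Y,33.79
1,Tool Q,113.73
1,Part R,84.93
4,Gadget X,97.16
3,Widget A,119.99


Join on: people.id = orders.person_id

Joined rows:
  Eve Wilson (Tokyo) bought Widget A for $111.09
  Liam Moore (New York) bought Gadget Y for $33.79
  Judy Harris (Berlin) bought Tool Q for $113.73
  Judy Harris (Berlin) bought Part R for $84.93
  Liam Moore (New York) bought Gadget X for $97.16
  Eve Wilson (Tokyo) bought Widget A for $119.99

Total per person:
  Eve Wilson: $231.08
  Judy Harris: $198.66
  Liam Moore: $130.95

Top spender: Eve Wilson ($231.08)

Eve Wilson ($231.08)


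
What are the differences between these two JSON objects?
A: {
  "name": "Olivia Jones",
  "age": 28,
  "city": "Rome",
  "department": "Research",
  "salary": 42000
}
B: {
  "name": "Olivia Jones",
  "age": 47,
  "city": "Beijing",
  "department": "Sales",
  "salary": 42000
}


Comparing each field (in key order):
  name: same
  age: DIFFERENT
  city: DIFFERENT
  department: DIFFERENT
  salary: same
Differences:
  age: 28 -> 47
  city: Rome -> Beijing
  department: Research -> Sales

3 field(s) changed

3 changes: age, city, department


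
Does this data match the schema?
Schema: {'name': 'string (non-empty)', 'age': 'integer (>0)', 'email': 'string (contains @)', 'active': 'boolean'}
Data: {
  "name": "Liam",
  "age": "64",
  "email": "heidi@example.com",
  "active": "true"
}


Validating each field against schema:
  name: OK (non-empty string)
  age: FAIL ("64" is not an integer)
  email: OK (string with @)
  active: FAIL ("true" is not a boolean)

Result: INVALID (2 errors: age, active)

INVALID (2 errors: age, active)


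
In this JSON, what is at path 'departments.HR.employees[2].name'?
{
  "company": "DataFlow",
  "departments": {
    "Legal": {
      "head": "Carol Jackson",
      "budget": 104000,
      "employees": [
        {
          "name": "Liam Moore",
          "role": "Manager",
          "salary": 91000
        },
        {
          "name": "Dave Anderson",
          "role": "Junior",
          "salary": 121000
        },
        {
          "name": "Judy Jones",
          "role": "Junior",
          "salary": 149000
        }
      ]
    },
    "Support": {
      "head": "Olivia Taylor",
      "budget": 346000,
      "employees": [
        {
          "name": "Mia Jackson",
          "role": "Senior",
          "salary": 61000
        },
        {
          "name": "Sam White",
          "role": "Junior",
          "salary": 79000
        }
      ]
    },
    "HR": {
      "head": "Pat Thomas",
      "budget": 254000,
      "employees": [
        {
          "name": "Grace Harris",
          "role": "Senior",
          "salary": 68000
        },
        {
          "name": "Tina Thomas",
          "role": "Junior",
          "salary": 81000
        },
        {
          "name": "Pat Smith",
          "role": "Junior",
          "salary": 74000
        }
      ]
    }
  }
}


Path: departments.HR.employees[2].name

Navigate:
  -> departments
  -> HR
  -> employees[2].name = 'Pat Smith'

Pat Smith


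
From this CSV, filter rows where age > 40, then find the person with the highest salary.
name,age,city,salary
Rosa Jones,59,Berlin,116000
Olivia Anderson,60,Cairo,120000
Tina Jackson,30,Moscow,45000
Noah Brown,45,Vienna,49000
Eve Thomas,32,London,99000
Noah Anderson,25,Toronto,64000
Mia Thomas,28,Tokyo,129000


Filter: age > 40
Sort by: salary (descending)

Filtered records (3):
  Olivia Anderson, age 60, salary $120000
  Rosa Jones, age 59, salary $116000
  Noah Brown, age 45, salary $49000

Highest salary: Olivia Anderson ($120000)

Olivia Anderson


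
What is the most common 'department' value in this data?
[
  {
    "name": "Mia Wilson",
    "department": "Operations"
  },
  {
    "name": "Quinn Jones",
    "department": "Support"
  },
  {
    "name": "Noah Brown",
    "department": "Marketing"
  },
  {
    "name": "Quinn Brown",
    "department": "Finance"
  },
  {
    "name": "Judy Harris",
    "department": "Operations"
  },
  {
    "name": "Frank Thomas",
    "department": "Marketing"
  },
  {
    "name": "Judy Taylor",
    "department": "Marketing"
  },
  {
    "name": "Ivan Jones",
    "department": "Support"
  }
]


Counting 'department' values across 8 records:

  Marketing: 3 ###
  Operations: 2 ##
  Support: 2 ##
  Finance: 1 #

Most common: Marketing (3 times)

Marketing (3 times)


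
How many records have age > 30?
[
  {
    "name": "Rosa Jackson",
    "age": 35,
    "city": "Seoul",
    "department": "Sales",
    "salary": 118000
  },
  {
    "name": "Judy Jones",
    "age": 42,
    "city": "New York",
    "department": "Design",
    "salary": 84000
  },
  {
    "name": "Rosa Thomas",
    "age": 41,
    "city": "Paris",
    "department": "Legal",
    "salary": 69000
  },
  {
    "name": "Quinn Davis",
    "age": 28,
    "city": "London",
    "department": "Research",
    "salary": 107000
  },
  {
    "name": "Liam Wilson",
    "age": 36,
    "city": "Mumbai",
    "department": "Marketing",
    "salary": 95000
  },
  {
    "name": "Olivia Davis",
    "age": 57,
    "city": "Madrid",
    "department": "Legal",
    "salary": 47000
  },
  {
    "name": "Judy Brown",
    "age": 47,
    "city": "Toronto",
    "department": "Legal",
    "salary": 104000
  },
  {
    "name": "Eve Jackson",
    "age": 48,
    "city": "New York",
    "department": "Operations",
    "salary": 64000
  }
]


Data: 8 records
Condition: age > 30

Checking each record:
  Rosa Jackson: 35 MATCH
  Judy Jones: 42 MATCH
  Rosa Thomas: 41 MATCH
  Quinn Davis: 28
  Liam Wilson: 36 MATCH
  Olivia Davis: 57 MATCH
  Judy Brown: 47 MATCH
  Eve Jackson: 48 MATCH

Count: 7

7


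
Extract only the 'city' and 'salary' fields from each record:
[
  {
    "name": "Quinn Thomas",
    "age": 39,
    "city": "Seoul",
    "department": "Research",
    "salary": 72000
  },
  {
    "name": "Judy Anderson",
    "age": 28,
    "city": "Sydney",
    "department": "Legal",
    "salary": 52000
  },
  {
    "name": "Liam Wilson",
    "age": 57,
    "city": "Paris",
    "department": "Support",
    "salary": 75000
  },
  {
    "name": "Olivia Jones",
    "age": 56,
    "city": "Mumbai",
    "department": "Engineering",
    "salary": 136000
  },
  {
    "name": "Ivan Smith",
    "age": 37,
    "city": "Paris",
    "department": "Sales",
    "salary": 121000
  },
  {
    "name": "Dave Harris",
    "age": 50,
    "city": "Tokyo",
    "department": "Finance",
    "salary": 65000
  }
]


Original: 6 records with fields: name, age, city, department, salary
Keep: ['city', 'salary']
Drop: ['name', 'age', 'department']
Result: 6 records, 2 fields each

[
  {
    "city": "Seoul",
    "salary": 72000
  },
  {
    "city": "Sydney",
    "salary": 52000
  },
  {
    "city": "Paris",
    "salary": 75000
  },
  {
    "city": "Mumbai",
    "salary": 136000
  },
  {
    "city": "Paris",
    "salary": 121000
  },
  {
    "city": "Tokyo",
    "salary": 65000
  }
]


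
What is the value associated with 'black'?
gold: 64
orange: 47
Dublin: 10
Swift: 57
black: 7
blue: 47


Looking up key 'black'
Value: 7

7


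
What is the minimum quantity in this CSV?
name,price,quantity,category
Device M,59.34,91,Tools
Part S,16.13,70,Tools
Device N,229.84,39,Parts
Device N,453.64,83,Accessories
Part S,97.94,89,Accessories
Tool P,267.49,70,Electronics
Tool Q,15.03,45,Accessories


Computing minimum quantity:
Values: [91, 70, 39, 83, 89, 70, 45]
Min = 39

39


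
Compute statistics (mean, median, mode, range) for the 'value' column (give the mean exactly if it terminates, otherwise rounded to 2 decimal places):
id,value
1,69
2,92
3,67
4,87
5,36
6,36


Data: [69, 92, 67, 87, 36, 36]
Count: 6
Sum: 387
Mean: 387/6 = 64.5
Sorted: [36, 36, 67, 69, 87, 92]
Median: 68.0
Mode: 36 (2 times)
Range: 92 - 36 = 56
Min: 36, Max: 92

mean=64.5, median=68.0, mode=36, range=56


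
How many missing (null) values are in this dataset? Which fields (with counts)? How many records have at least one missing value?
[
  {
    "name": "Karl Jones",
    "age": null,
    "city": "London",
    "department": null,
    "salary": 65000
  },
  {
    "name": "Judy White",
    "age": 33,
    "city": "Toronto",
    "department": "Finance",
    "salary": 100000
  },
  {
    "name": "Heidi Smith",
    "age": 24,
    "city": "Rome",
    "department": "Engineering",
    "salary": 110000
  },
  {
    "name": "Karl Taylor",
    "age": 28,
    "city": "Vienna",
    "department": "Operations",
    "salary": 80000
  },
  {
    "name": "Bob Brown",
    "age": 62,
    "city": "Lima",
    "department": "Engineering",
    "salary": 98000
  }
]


Checking for missing (null) values in 5 records:

  Karl Jones: age, department
  Judy White: complete
  Heidi Smith: complete
  Karl Taylor: complete
  Bob Brown: complete

Per field:
  name: 0 missing
  age: 1 missing
  city: 0 missing
  department: 1 missing
  salary: 0 missing

Total missing values: 2
Records with any missing: 1

2 missing values (age: 1, department: 1); 1 incomplete records


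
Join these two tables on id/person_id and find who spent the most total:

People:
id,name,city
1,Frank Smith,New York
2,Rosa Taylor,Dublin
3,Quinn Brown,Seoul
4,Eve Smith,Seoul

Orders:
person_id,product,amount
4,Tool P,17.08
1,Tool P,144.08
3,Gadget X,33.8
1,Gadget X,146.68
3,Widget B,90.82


Join on: people.id = orders.person_id

Joined rows:
  Eve Smith (Seoul) bought Tool P for $17.08
  Frank Smith (New York) bought Tool P for $144.08
  Quinn Brown (Seoul) bought Gadget X for $33.8
  Frank Smith (New York) bought Gadget X for $146.68
  Quinn Brown (Seoul) bought Widget B for $90.82

Total per person:
  Frank Smith: $290.76
  Quinn Brown: $124.62
  Eve Smith: $17.08

Top spender: Frank Smith ($290.76)

Frank Smith ($290.76)


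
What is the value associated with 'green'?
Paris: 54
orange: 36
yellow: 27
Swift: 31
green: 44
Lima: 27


Looking up key 'green'
Value: 44

44


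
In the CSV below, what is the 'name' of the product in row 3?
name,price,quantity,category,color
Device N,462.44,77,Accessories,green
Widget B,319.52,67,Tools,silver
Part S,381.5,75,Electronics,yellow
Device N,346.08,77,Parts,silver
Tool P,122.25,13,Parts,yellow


Query: Row 3 ('Part S'), column 'name'
Value: Part S

Part S


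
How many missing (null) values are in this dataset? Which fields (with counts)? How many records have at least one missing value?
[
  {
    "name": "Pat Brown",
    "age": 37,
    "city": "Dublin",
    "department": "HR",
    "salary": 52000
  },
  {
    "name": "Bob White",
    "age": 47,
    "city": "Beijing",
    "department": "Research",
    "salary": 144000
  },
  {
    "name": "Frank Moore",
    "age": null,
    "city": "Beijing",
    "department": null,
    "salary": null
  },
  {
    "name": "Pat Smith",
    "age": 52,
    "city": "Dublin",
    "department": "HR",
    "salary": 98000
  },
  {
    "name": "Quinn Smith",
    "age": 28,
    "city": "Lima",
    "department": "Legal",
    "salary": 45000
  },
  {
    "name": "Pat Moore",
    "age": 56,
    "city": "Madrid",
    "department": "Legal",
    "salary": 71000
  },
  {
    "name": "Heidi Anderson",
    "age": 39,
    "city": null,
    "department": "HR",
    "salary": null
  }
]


Checking for missing (null) values in 7 records:

  Pat Brown: complete
  Bob White: complete
  Frank Moore: age, department, salary
  Pat Smith: complete
  Quinn Smith: complete
  Pat Moore: complete
  Heidi Anderson: city, salary

Per field:
  name: 0 missing
  age: 1 missing
  city: 1 missing
  department: 1 missing
  salary: 2 missing

Total missing values: 5
Records with any missing: 2

5 missing values (age: 1, city: 1, department: 1, salary: 2); 2 incomplete records


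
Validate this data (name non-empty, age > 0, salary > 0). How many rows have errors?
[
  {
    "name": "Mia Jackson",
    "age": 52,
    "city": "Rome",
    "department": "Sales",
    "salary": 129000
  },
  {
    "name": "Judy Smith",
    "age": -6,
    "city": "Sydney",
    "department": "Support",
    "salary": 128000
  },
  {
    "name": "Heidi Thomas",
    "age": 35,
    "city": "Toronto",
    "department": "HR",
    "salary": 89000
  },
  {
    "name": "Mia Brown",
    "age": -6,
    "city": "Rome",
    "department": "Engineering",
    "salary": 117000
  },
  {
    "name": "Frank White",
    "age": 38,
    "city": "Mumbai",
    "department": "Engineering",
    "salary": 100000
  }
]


Validating 5 records:
Rules: name non-empty, age > 0, salary > 0

  Row 1 (Mia Jackson): OK
  Row 2 (Judy Smith): negative age: -6
  Row 3 (Heidi Thomas): OK
  Row 4 (Mia Brown): negative age: -6
  Row 5 (Frank White): OK

Total errors: 2

2 errors
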